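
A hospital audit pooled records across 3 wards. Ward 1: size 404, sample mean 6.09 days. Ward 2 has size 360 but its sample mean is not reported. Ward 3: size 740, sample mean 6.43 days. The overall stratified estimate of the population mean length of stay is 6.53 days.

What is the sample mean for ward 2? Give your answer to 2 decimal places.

Σ Nₕx̄ₕ = N·μ, so 360·x̄_2 = 1504·6.53 − (404·6.09 + 740·6.43).
= 9821.12 − 7218.56 = 2602.56.
x̄_2 = 2602.56 / 360 = 7.2293... → 7.23.

7.23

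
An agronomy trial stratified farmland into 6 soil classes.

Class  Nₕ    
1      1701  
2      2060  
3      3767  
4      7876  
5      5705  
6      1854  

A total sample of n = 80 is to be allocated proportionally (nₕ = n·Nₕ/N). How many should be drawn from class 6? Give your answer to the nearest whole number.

6

Share of class 6 = 1854/22963 = 0.08074.
Allocate 80 × 0.08074 = 6.459... → 6.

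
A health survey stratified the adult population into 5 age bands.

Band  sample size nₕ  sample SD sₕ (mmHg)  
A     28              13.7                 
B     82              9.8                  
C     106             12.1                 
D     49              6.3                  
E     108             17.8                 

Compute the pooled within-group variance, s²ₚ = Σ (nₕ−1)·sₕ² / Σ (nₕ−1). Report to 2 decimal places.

173.99

Degrees of freedom: 27 + 81 + 105 + 48 + 107 = 368.
Σ(nₕ−1)sₕ² = 27·187.69 + 81·96.04 + 105·146.41 + 48·39.69 + 107·316.84 = 64026.92.
s²ₚ = 64026.92 / 368 = 173.9862... → 173.99.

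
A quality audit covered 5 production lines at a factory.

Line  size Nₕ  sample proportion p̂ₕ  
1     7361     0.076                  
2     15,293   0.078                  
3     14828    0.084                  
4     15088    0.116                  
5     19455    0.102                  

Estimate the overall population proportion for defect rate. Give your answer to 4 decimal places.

Wₕ = Nₕ/N with N = 72025: 0.1022, 0.2123, 0.2059, 0.2095, 0.2701.
p̂_st = 0.1022·0.076 + 0.2123·0.078 + 0.2059·0.084 + 0.2095·0.116 + 0.2701·0.102 ≈ 0.093474... → 0.0935.

0.0935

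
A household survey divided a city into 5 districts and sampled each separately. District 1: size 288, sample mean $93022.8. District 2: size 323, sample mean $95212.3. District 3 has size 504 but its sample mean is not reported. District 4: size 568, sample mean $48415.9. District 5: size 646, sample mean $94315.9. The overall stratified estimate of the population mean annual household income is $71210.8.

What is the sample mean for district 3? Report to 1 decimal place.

39439.5

Σ Nₕx̄ₕ = N·μ, so 504·x̄_3 = 2329·71210.8 − (288·93022.8 + 323·95212.3 + 568·48415.9 + 646·94315.9).
= 165849953.2 − 145972441.9 = 19877511.3.
x̄_3 = 19877511.3 / 504 = 39439.507... → 39439.5.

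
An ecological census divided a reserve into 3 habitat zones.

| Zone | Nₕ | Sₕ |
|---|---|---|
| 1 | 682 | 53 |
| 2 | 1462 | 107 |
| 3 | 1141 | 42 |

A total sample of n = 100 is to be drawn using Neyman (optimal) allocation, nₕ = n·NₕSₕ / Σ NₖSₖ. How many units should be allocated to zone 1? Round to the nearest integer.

15

Σ NₕSₕ = 682·53 + 1462·107 + 1141·42 = 240502.
Share for 1: 36146/240502 = 0.15029.
n_1 = 100 × 0.15029 = 15.029... → 15.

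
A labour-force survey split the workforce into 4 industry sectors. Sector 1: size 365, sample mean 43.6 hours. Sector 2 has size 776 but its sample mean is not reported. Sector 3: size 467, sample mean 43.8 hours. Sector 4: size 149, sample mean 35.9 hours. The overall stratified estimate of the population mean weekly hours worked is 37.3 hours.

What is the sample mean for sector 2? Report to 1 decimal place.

N = 365 + 776 + 467 + 149 = 1757.
Overall total = μ·N = 37.3·1757 = 65536.1.
Subtract the known strata: 365·43.6 + 467·43.8 + 149·35.9 = 41717.7.
Remaining total for sector 2: 65536.1 − 41717.7 = 23818.4.
Divide by its size: 23818.4 / 776 = 30.694... → 30.7.

30.7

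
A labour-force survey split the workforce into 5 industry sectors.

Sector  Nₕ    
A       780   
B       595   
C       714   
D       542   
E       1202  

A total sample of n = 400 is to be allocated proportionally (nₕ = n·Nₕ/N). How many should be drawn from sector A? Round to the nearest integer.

81

N = 780 + 595 + 714 + 542 + 1202 = 3833.
n_A = 400·780/3833 = 81.398... → 81.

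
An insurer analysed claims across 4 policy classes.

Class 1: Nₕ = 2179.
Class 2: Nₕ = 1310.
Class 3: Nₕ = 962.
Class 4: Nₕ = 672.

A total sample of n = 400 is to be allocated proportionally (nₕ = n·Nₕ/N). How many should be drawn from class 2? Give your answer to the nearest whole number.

Share of class 2 = 1310/5123 = 0.25571.
Allocate 400 × 0.25571 = 102.284... → 102.

102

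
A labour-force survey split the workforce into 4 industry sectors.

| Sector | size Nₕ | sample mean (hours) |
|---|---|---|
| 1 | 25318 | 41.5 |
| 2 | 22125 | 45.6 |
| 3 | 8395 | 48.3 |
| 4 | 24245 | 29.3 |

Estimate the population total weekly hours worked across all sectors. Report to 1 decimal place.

1: 25318·41.5 = 1050697
2: 22125·45.6 = 1008900
3: 8395·48.3 = 405478.5
4: 24245·29.3 = 710378.5
τ̂ = Σ Nₕx̄ₕ = 3175454.0.

3175454.0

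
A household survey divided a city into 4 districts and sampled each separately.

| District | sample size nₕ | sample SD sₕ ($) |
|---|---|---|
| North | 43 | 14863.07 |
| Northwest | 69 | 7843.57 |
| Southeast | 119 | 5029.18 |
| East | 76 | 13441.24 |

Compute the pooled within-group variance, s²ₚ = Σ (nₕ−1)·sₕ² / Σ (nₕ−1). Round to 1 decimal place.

98997612.8

Degrees of freedom: 42 + 68 + 118 + 75 = 303.
Σ(nₕ−1)sₕ² = 42·220910849.8249 + 68·61521590.3449 + 118·25292651.4724 + 75·180666932.7376 = 29996276665.1622.
s²ₚ = 29996276665.1622 / 303 = 98997612.756... → 98997612.8.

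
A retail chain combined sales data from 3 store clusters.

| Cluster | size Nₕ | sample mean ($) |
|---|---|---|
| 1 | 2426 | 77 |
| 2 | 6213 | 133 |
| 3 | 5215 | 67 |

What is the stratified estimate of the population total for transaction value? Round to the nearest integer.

1362536

1: 2426·77 = 186802
2: 6213·133 = 826329
3: 5215·67 = 349405
τ̂ = Σ Nₕx̄ₕ = 1362536.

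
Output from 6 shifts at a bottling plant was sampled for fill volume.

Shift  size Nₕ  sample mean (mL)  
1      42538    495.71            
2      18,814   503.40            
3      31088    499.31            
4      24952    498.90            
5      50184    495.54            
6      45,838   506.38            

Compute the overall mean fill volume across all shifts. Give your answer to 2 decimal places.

N = 213414; weights Wₕ = Nₕ/N = (0.1993, 0.0882, 0.1457, 0.1169, 0.2351, 0.2148).
x̄_st = Σ Wₕ·x̄ₕ = 0.1993·495.71 + 0.0882·503.40 + 0.1457·499.31 + 0.1169·498.90 + 0.2351·495.54 + 0.2148·506.38 ≈ 499.5371...
→ 499.54.

499.54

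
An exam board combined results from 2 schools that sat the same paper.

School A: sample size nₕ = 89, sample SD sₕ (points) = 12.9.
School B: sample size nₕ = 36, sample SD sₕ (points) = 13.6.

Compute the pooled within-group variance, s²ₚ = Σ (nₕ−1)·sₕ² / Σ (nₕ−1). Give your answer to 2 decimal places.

171.69

Degrees of freedom: 88 + 35 = 123.
Σ(nₕ−1)sₕ² = 88·166.41 + 35·184.96 = 21117.68.
s²ₚ = 21117.68 / 123 = 171.6885... → 171.69.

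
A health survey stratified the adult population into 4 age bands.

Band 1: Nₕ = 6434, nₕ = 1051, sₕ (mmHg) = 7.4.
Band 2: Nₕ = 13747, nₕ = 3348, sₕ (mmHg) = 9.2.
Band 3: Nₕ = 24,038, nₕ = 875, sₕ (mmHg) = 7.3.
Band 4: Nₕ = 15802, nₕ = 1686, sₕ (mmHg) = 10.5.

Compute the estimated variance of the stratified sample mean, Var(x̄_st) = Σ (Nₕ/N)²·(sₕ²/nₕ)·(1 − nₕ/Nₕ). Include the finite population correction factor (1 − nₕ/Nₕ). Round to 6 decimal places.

N = 60021. Term for each stratum: Wₕ²sₕ²/nₕ·(1−nₕ/Nₕ).
Var(x̄_st) = 0.000500910 + 0.001003190 + 0.009412920 + 0.004048911 = 0.014965931 → 0.014966.

0.014966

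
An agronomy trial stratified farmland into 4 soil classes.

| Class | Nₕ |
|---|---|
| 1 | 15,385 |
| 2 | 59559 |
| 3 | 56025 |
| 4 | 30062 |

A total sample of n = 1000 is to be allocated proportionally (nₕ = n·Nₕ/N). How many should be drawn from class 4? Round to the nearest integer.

187

N = 15385 + 59559 + 56025 + 30062 = 161031.
n_4 = 1000·30062/161031 = 186.685... → 187.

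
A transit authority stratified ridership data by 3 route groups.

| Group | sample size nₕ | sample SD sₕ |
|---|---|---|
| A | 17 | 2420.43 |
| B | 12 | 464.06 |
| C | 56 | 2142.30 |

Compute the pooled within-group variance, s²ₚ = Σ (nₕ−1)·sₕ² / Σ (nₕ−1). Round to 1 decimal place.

A: (17−1)·2420.43² = 16·5858481.3849 = 93735702.1584
B: (12−1)·464.06² = 11·215351.6836 = 2368868.5196
C: (56−1)·2142.30² = 55·4589449.29 = 252419710.95
Numerator = 348524281.628; denominator = Σ(nₕ−1) = 82.
s²ₚ = 348524281.628/82 = 4250296.117... → 4250296.1.

4250296.1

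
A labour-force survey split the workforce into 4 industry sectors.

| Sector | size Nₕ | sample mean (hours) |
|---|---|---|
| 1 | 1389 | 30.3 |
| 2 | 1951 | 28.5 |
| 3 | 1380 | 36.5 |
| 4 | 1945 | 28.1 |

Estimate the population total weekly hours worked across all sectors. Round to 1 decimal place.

1: 1389·30.3 = 42086.7
2: 1951·28.5 = 55603.5
3: 1380·36.5 = 50370
4: 1945·28.1 = 54654.5
τ̂ = Σ Nₕx̄ₕ = 202714.7.

202714.7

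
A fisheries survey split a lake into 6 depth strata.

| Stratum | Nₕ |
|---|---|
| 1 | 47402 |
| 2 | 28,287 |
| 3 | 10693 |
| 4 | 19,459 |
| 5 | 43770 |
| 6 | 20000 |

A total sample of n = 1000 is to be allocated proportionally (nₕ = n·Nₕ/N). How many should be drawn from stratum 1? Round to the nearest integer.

N = 47402 + 28287 + 10693 + 19459 + 43770 + 20000 = 169611.
n_1 = 1000·47402/169611 = 279.475... → 279.

279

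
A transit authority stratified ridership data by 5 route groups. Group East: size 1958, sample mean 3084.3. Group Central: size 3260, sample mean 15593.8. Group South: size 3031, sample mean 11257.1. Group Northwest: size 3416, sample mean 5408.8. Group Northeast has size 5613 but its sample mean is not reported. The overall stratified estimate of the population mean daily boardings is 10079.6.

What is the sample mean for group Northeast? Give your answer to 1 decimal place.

11523.9

N = 1958 + 3260 + 3031 + 3416 + 5613 = 17278.
Overall total = μ·N = 10079.6·17278 = 174155328.8.
Subtract the known strata: 1958·3084.3 + 3260·15593.8 + 3031·11257.1 + 3416·5408.8 = 109471578.3.
Remaining total for group Northeast: 174155328.8 − 109471578.3 = 64683750.5.
Divide by its size: 64683750.5 / 5613 = 11523.918... → 11523.9.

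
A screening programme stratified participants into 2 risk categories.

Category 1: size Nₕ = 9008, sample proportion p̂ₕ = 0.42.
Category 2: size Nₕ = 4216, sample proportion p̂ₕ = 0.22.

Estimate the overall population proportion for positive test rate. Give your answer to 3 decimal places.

Wₕ = Nₕ/N with N = 13224: 0.6812, 0.3188.
p̂_st = 0.6812·0.42 + 0.3188·0.22 ≈ 0.35624... → 0.356.

0.356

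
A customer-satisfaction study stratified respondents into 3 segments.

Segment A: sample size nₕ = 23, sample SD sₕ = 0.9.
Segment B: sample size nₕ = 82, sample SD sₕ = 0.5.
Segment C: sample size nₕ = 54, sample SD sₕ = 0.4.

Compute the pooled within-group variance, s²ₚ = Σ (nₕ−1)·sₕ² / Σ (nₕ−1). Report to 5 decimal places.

Degrees of freedom: 22 + 81 + 53 = 156.
Σ(nₕ−1)sₕ² = 22·0.81 + 81·0.25 + 53·0.16 = 46.55.
s²ₚ = 46.55 / 156 = 0.2983974... → 0.29840.

0.29840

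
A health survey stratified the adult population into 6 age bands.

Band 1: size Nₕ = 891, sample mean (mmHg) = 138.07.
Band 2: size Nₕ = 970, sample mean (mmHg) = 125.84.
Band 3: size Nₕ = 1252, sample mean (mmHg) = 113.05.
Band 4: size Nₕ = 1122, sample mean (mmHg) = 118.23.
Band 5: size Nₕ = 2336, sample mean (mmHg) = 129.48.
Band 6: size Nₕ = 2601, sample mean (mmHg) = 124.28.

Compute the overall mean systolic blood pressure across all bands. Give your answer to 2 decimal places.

N = 891 + 970 + 1252 + 1122 + 2336 + 2601 = 9172.
Overall mean = Σ (Nₕ/N)·x̄ₕ — weight by population share, not a simple average.
Σ Nₕx̄ₕ = 891·138.07 + 970·125.84 + 1252·113.05 + 1122·118.23 + 2336·129.48 + 2601·124.28 = 123020.37 + 122064.8 + 141538.6 + 132654.06 + 302465.28 + 323252.28 = 1144995.39.
Divide by N: 1144995.39 / 9172 = 124.8360... → 124.84.

124.84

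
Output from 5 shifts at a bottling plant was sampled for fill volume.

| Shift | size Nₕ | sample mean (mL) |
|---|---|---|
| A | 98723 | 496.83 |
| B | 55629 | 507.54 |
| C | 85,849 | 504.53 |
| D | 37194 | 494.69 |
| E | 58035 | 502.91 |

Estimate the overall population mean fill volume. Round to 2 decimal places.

N = 335430; weights Wₕ = Nₕ/N = (0.2943, 0.1658, 0.2559, 0.1109, 0.1730).
x̄_st = Σ Wₕ·x̄ₕ = 0.2943·496.83 + 0.1658·507.54 + 0.2559·504.53 + 0.1109·494.69 + 0.1730·502.91 ≈ 501.3916...
→ 501.39.

501.39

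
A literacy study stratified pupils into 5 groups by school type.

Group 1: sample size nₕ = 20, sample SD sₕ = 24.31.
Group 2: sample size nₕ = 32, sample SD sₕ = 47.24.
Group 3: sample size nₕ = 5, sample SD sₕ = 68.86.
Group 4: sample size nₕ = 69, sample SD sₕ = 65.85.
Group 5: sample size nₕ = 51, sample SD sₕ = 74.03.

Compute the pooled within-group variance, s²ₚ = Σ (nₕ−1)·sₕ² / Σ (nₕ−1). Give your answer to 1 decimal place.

3885.2

Degrees of freedom: 19 + 31 + 4 + 68 + 50 = 172.
Σ(nₕ−1)sₕ² = 19·590.9761 + 31·2231.6176 + 4·4741.6996 + 68·4336.2225 + 50·5480.4409 = 668260.6649.
s²ₚ = 668260.6649 / 172 = 3885.236... → 3885.2.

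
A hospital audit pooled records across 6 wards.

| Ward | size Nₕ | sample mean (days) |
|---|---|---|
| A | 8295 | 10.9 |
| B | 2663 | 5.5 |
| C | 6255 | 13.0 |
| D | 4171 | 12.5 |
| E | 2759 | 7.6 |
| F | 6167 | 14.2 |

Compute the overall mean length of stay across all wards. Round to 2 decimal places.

11.45

x̄_st = (Σ Nₕx̄ₕ) / (Σ Nₕ) = (8295·10.9 + 2663·5.5 + 6255·13.0 + 4171·12.5 + 2759·7.6 + 6167·14.2) / 30310
= 347054.3 / 30310 = 11.4502... → 11.45.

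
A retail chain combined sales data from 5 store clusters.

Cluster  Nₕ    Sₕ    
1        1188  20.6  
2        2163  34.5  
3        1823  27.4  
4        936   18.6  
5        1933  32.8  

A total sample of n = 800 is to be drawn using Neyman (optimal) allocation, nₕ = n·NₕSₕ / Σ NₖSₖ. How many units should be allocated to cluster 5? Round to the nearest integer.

221

1: NₕSₕ = 1188·20.6 = 24472.8
2: NₕSₕ = 2163·34.5 = 74623.5
3: NₕSₕ = 1823·27.4 = 49950.2
4: NₕSₕ = 936·18.6 = 17409.6
5: NₕSₕ = 1933·32.8 = 63402.4
Σ NₕSₕ = 229858.5.
n_5 = 800·63402.4/229858.5 = 220.666... → 221.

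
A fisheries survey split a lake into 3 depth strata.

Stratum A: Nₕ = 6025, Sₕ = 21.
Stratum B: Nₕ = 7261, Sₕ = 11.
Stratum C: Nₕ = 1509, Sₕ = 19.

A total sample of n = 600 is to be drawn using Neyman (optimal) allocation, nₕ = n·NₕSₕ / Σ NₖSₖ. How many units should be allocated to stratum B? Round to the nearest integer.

204

A: NₕSₕ = 6025·21 = 126525
B: NₕSₕ = 7261·11 = 79871
C: NₕSₕ = 1509·19 = 28671
Σ NₕSₕ = 235067.
n_B = 600·79871/235067 = 203.868... → 204.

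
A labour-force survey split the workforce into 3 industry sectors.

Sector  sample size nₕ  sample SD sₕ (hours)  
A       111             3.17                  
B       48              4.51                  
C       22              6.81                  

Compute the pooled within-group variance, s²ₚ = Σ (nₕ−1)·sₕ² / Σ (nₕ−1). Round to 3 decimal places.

A: (111−1)·3.17² = 110·10.0489 = 1105.379
B: (48−1)·4.51² = 47·20.3401 = 955.9847
C: (22−1)·6.81² = 21·46.3761 = 973.8981
Numerator = 3035.2618; denominator = Σ(nₕ−1) = 178.
s²ₚ = 3035.2618/178 = 17.05203... → 17.052.

17.052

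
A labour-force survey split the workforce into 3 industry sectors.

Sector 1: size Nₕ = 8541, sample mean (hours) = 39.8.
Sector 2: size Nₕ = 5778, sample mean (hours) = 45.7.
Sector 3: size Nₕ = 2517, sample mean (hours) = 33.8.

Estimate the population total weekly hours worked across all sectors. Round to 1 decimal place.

689061.0

Population total = Σ Nₕ·x̄ₕ (each stratum's size times its mean).
8541·39.8 + 5778·45.7 + 2517·33.8 = 339931.8 + 264054.6 + 85074.6 = 689061.0.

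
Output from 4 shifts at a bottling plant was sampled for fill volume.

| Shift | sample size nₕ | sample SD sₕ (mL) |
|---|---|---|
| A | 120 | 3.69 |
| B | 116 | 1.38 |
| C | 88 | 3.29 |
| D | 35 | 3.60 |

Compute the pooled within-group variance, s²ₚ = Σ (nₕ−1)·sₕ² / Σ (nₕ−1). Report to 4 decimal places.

9.0751

A: (120−1)·3.69² = 119·13.6161 = 1620.3159
B: (116−1)·1.38² = 115·1.9044 = 219.006
C: (88−1)·3.29² = 87·10.8241 = 941.6967
D: (35−1)·3.60² = 34·12.96 = 440.64
Numerator = 3221.6586; denominator = Σ(nₕ−1) = 355.
s²ₚ = 3221.6586/355 = 9.075095... → 9.0751.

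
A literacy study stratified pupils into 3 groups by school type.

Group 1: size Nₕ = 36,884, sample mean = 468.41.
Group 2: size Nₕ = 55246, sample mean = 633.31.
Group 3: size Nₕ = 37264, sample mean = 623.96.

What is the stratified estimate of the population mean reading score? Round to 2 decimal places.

N = 129394; weights Wₕ = Nₕ/N = (0.2851, 0.4270, 0.2880).
x̄_st = Σ Wₕ·x̄ₕ = 0.2851·468.41 + 0.4270·633.31 + 0.2880·623.96 ≈ 583.6123...
→ 583.61.

583.61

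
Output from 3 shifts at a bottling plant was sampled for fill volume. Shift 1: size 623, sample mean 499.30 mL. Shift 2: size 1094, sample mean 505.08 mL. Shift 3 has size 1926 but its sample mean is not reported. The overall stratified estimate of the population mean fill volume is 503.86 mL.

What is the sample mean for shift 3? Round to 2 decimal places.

504.64

Σ Nₕx̄ₕ = N·μ, so 1926·x̄_3 = 3643·503.86 − (623·499.30 + 1094·505.08).
= 1835561.98 − 863621.42 = 971940.56.
x̄_3 = 971940.56 / 1926 = 504.6420... → 504.64.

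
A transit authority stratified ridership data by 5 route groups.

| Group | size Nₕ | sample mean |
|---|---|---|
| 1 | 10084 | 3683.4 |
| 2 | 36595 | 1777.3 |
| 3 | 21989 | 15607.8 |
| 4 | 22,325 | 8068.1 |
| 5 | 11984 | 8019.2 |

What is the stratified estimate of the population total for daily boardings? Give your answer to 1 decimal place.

721606038.6

Estimate total by summing Nₕ·x̄ₕ over strata.
10084·3683.4 + 36595·1777.3 + 21989·15607.8 + 22325·8068.1 + 11984·8019.2 = 37143405.6 + 65040293.5 + 343199914.2 + 180120332.5 + 96102092.8 = 721606038.6.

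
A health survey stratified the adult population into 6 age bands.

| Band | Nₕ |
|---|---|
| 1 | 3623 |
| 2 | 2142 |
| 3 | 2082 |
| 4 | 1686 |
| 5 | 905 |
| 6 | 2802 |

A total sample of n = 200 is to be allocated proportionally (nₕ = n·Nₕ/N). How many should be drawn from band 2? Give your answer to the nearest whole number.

32

Share of band 2 = 2142/13240 = 0.16178.
Allocate 200 × 0.16178 = 32.356... → 32.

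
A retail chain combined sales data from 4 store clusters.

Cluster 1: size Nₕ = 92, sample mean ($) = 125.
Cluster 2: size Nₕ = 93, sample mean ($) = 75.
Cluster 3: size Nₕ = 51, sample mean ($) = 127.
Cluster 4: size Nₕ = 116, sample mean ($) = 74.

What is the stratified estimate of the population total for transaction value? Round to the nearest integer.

33536

1: 92·125 = 11500
2: 93·75 = 6975
3: 51·127 = 6477
4: 116·74 = 8584
τ̂ = Σ Nₕx̄ₕ = 33536.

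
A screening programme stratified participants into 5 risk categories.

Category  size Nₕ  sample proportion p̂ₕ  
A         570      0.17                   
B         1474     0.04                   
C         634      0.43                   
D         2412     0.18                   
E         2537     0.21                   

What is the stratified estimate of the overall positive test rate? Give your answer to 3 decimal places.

0.183

N = 570 + 1474 + 634 + 2412 + 2537 = 7627.
Overall proportion = Σ (Nₕ/N)·p̂ₕ.
Σ Nₕp̂ₕ = 96.9 + 58.96 + 272.62 + 434.16 + 532.77 = 1395.41.
1395.41 / 7627 = 0.18296... → 0.183.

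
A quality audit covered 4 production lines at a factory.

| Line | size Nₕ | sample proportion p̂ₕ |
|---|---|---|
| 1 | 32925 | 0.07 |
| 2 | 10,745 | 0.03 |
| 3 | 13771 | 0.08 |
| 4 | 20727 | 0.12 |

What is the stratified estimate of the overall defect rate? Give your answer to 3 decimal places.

0.080

Wₕ = Nₕ/N with N = 78168: 0.4212, 0.1375, 0.1762, 0.2652.
p̂_st = 0.4212·0.07 + 0.1375·0.03 + 0.1762·0.08 + 0.2652·0.12 ≈ 0.07952... → 0.080.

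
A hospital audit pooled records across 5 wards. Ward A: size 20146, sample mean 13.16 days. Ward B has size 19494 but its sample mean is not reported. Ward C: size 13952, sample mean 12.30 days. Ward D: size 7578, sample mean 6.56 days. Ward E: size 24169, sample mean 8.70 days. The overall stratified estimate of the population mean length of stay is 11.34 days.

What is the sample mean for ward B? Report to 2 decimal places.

13.90

N = 20146 + 19494 + 13952 + 7578 + 24169 = 85339.
Overall total = μ·N = 11.34·85339 = 967744.26.
Subtract the known strata: 20146·13.16 + 13952·12.30 + 7578·6.56 + 24169·8.70 = 696712.94.
Remaining total for ward B: 967744.26 − 696712.94 = 271031.32.
Divide by its size: 271031.32 / 19494 = 13.9033... → 13.90.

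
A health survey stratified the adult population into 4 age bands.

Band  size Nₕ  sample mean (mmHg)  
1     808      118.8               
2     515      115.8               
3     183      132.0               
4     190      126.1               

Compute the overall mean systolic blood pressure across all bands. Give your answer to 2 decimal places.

120.13

N = 1696; weights Wₕ = Nₕ/N = (0.4764, 0.3037, 0.1079, 0.1120).
x̄_st = Σ Wₕ·x̄ₕ = 0.4764·118.8 + 0.3037·115.8 + 0.1079·132.0 + 0.1120·126.1 ≈ 120.1311...
→ 120.13.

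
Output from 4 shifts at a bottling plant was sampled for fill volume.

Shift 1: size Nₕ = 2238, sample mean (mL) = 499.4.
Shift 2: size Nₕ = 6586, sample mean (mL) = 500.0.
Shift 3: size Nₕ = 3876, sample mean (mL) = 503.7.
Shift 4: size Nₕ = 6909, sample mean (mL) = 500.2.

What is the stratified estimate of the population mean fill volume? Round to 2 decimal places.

500.73

x̄_st = (Σ Nₕx̄ₕ) / (Σ Nₕ) = (2238·499.4 + 6586·500.0 + 3876·503.7 + 6909·500.2) / 19609
= 9818880.2 / 19609 = 500.7333... → 500.73.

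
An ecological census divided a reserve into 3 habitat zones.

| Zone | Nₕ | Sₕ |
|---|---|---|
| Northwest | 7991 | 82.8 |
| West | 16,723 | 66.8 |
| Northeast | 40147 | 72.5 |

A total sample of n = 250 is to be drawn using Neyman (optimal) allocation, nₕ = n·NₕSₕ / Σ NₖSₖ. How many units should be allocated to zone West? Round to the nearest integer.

Northwest: NₕSₕ = 7991·82.8 = 661654.8
West: NₕSₕ = 16723·66.8 = 1117096.4
Northeast: NₕSₕ = 40147·72.5 = 2910657.5
Σ NₕSₕ = 4689408.7.
n_West = 250·1117096.4/4689408.7 = 59.554... → 60.

60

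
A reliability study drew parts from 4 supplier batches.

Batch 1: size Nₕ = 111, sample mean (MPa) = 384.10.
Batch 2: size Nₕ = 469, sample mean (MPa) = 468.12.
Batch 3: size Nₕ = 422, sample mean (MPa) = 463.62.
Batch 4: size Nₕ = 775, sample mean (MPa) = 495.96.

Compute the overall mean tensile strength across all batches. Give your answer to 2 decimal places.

N = 111 + 469 + 422 + 775 = 1777.
Weight each subgroup mean by Nₕ/N and sum.
Σ Nₕx̄ₕ = 111·384.10 + 469·468.12 + 422·463.62 + 775·495.96 = 42635.1 + 219548.28 + 195647.64 + 384369 = 842200.02.
Divide by N: 842200.02 / 1777 = 473.9449... → 473.94.

473.94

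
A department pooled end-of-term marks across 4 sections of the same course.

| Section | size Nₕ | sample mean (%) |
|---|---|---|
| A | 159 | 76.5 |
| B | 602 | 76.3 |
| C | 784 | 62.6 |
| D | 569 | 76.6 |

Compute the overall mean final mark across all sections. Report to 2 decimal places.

71.31

N = 159 + 602 + 784 + 569 = 2114.
The stratified mean weights each stratum mean by its population share Nₕ/N.
Σ Nₕx̄ₕ = 159·76.5 + 602·76.3 + 784·62.6 + 569·76.6 = 12163.5 + 45932.6 + 49078.4 + 43585.4 = 150759.9.
Divide by N: 150759.9 / 2114 = 71.3150... → 71.31.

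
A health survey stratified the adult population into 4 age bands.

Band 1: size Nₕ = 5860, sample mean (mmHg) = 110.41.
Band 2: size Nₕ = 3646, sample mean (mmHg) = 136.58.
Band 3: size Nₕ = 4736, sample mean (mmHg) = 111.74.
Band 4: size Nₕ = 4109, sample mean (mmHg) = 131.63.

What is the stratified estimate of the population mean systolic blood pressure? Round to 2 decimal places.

120.70

x̄_st = (Σ Nₕx̄ₕ) / (Σ Nₕ) = (5860·110.41 + 3646·136.58 + 4736·111.74 + 4109·131.63) / 18351
= 2215041.59 / 18351 = 120.7041... → 120.70.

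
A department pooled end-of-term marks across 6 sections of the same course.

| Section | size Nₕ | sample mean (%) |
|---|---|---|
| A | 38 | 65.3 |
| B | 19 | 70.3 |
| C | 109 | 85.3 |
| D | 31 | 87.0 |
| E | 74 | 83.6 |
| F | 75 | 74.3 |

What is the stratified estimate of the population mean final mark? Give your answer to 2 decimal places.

x̄_st = (Σ Nₕx̄ₕ) / (Σ Nₕ) = (38·65.3 + 19·70.3 + 109·85.3 + 31·87.0 + 74·83.6 + 75·74.3) / 346
= 27570.7 / 346 = 79.6841... → 79.68.

79.68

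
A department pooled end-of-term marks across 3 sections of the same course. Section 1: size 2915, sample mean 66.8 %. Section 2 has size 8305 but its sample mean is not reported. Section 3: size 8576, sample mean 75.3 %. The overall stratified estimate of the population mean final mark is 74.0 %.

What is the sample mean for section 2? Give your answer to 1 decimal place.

75.2

N = 2915 + 8305 + 8576 = 19796.
Overall total = μ·N = 74.0·19796 = 1464904.
Subtract the known strata: 2915·66.8 + 8576·75.3 = 840494.8.
Remaining total for section 2: 1464904 − 840494.8 = 624409.2.
Divide by its size: 624409.2 / 8305 = 75.185... → 75.2.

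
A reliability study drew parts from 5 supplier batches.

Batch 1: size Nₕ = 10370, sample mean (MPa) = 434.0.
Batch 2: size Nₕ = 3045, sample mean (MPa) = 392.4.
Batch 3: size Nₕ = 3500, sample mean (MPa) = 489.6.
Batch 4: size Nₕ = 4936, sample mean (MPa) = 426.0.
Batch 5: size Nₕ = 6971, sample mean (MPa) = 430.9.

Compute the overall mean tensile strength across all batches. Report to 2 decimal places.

x̄_st = (Σ Nₕx̄ₕ) / (Σ Nₕ) = (10370·434.0 + 3045·392.4 + 3500·489.6 + 4936·426.0 + 6971·430.9) / 28822
= 12515577.9 / 28822 = 434.2370... → 434.24.

434.24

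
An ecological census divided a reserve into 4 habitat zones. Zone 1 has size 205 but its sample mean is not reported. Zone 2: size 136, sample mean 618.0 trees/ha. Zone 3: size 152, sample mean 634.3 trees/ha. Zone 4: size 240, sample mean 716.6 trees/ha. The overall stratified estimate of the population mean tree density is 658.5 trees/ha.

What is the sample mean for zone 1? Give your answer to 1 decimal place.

Σ Nₕx̄ₕ = N·μ, so 205·x̄_1 = 733·658.5 − (136·618.0 + 152·634.3 + 240·716.6).
= 482680.5 − 352445.6 = 130234.9.
x̄_1 = 130234.9 / 205 = 635.292... → 635.3.

635.3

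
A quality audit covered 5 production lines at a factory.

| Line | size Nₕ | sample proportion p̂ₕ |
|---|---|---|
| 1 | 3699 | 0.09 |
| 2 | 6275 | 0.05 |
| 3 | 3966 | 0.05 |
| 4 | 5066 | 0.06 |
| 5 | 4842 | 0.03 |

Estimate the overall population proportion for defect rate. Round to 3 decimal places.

0.054

Wₕ = Nₕ/N with N = 23848: 0.1551, 0.2631, 0.1663, 0.2124, 0.2030.
p̂_st = 0.1551·0.09 + 0.2631·0.05 + 0.1663·0.05 + 0.2124·0.06 + 0.2030·0.03 ≈ 0.05427... → 0.054.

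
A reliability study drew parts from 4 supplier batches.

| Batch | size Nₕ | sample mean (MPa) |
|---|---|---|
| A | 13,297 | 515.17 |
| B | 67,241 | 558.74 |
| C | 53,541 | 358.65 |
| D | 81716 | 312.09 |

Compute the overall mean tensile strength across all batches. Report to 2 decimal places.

413.01

N = 215795; weights Wₕ = Nₕ/N = (0.0616, 0.3116, 0.2481, 0.3787).
x̄_st = Σ Wₕ·x̄ₕ = 0.0616·515.17 + 0.3116·558.74 + 0.2481·358.65 + 0.3787·312.09 ≈ 413.0109...
→ 413.01.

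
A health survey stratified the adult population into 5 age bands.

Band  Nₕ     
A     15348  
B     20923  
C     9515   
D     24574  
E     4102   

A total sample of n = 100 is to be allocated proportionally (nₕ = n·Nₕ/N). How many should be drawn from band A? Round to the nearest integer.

N = 15348 + 20923 + 9515 + 24574 + 4102 = 74462.
n_A = 100·15348/74462 = 20.612... → 21.

21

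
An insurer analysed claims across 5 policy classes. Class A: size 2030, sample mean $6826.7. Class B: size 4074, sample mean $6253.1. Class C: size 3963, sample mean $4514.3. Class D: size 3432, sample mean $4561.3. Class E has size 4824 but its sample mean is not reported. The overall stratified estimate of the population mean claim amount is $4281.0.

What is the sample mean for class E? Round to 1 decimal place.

1153.2

N = 2030 + 4074 + 3963 + 3432 + 4824 = 18323.
Overall total = μ·N = 4281.0·18323 = 78440763.
Subtract the known strata: 2030·6826.7 + 4074·6253.1 + 3963·4514.3 + 3432·4561.3 = 72877882.9.
Remaining total for class E: 78440763 − 72877882.9 = 5562880.1.
Divide by its size: 5562880.1 / 4824 = 1153.168... → 1153.2.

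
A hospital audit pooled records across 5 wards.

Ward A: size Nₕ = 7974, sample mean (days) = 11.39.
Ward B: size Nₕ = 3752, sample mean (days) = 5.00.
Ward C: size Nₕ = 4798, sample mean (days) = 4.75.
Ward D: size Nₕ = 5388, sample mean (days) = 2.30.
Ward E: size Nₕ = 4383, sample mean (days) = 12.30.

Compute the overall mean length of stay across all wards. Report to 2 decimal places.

N = 7974 + 3752 + 4798 + 5388 + 4383 = 26295.
The stratified mean weights each stratum mean by its population share Nₕ/N.
Σ Nₕx̄ₕ = 7974·11.39 + 3752·5.00 + 4798·4.75 + 5388·2.30 + 4383·12.30 = 90823.86 + 18760 + 22790.5 + 12392.4 + 53910.9 = 198677.66.
Divide by N: 198677.66 / 26295 = 7.5557... → 7.56.

7.56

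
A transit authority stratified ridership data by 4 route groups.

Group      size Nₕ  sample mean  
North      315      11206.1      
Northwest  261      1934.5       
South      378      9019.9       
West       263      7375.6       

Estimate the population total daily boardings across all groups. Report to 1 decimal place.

9384131.0

Population total = Σ Nₕ·x̄ₕ (each stratum's size times its mean).
315·11206.1 + 261·1934.5 + 378·9019.9 + 263·7375.6 = 3529921.5 + 504904.5 + 3409522.2 + 1939782.8 = 9384131.0.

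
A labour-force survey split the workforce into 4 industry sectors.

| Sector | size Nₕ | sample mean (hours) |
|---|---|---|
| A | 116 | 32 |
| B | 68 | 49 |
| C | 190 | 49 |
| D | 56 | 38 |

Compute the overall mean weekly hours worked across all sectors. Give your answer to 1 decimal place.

43.0

N = 430; weights Wₕ = Nₕ/N = (0.2698, 0.1581, 0.4419, 0.1302).
x̄_st = Σ Wₕ·x̄ₕ = 0.2698·32 + 0.1581·49 + 0.4419·49 + 0.1302·38 ≈ 42.981...
→ 43.0.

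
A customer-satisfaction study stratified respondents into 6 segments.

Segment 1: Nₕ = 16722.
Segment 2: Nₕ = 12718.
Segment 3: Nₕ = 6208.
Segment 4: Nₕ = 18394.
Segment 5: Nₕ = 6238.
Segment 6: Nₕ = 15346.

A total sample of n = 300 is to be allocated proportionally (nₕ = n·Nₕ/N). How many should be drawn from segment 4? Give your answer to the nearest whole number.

73

N = 16722 + 12718 + 6208 + 18394 + 6238 + 15346 = 75626.
n_4 = 300·18394/75626 = 72.967... → 73.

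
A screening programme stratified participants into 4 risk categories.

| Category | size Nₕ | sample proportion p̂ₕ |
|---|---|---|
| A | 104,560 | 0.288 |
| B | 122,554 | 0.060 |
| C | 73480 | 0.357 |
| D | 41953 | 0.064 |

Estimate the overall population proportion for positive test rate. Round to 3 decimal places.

Wₕ = Nₕ/N with N = 342547: 0.3052, 0.3578, 0.2145, 0.1225.
p̂_st = 0.3052·0.288 + 0.3578·0.060 + 0.2145·0.357 + 0.1225·0.064 ≈ 0.19379... → 0.194.

0.194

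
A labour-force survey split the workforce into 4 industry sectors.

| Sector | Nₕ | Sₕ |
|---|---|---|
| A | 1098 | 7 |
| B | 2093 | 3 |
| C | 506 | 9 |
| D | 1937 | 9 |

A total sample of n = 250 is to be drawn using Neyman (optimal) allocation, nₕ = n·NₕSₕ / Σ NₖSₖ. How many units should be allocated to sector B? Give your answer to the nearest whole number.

44

Σ NₕSₕ = 1098·7 + 2093·3 + 506·9 + 1937·9 = 35952.
Share for B: 6279/35952 = 0.17465.
n_B = 250 × 0.17465 = 43.662... → 44.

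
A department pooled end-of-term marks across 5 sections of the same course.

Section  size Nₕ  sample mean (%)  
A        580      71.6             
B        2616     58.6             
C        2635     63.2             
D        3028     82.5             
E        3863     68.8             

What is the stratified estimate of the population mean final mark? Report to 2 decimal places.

N = 12722; weights Wₕ = Nₕ/N = (0.0456, 0.2056, 0.2071, 0.2380, 0.3036).
x̄_st = Σ Wₕ·x̄ₕ = 0.0456·71.6 + 0.2056·58.6 + 0.2071·63.2 + 0.2380·82.5 + 0.3036·68.8 ≈ 68.9311...
→ 68.93.

68.93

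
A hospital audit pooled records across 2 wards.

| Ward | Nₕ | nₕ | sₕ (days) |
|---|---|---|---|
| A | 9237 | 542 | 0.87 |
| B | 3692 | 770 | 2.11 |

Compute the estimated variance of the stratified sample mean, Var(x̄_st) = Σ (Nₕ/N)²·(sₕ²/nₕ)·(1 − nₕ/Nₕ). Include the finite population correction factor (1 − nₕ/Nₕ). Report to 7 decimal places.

0.0010441

N = 12929; Wₕ = Nₕ/N.
ward A: (9237/12929)²·0.87²/542·(1 − 542/9237) = 0.0006709805
ward B: (3692/12929)²·2.11²/770·(1 − 770/3692) = 0.0003731524
Sum = 0.0010441328 → 0.0010441.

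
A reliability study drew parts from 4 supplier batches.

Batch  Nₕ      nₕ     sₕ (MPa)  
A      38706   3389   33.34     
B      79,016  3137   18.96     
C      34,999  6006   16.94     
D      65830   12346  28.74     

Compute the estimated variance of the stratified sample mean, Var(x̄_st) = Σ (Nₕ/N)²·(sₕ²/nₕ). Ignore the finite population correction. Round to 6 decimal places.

N = 218551; Wₕ = Nₕ/N.
batch A: (38706/218551)²·33.34²/3389 = 0.010287518
batch B: (79016/218551)²·18.96²/3137 = 0.014979131
batch C: (34999/218551)²·16.94²/6006 = 0.001225313
batch D: (65830/218551)²·28.74²/12346 = 0.006070009
Sum = 0.032561972 → 0.032562.

0.032562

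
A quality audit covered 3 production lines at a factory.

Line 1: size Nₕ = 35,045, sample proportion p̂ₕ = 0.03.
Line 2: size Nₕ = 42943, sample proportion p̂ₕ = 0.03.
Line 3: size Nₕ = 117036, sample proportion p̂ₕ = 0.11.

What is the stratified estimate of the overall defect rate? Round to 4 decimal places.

Wₕ = Nₕ/N with N = 195024: 0.1797, 0.2202, 0.6001.
p̂_st = 0.1797·0.03 + 0.2202·0.03 + 0.6001·0.11 ≈ 0.078009... → 0.0780.

0.0780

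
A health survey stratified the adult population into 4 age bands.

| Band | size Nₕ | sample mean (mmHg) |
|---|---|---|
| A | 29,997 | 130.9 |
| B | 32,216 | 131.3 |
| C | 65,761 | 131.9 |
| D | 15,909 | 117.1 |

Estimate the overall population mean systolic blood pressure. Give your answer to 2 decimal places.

N = 29997 + 32216 + 65761 + 15909 = 143883.
Weight each subgroup mean by Nₕ/N and sum.
Σ Nₕx̄ₕ = 29997·130.9 + 32216·131.3 + 65761·131.9 + 15909·117.1 = 3926607.3 + 4229960.8 + 8673875.9 + 1862943.9 = 18693387.9.
Divide by N: 18693387.9 / 143883 = 129.9208... → 129.92.

129.92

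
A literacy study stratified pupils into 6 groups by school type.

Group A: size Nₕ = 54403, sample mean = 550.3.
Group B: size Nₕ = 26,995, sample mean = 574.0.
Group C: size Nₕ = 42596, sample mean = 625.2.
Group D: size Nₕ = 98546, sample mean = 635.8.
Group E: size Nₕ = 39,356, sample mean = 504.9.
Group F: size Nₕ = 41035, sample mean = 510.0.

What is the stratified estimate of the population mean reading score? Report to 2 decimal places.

N = 54403 + 26995 + 42596 + 98546 + 39356 + 41035 = 302931.
Weight each subgroup mean by Nₕ/N and sum.
Σ Nₕx̄ₕ = 54403·550.3 + 26995·574.0 + 42596·625.2 + 98546·635.8 + 39356·504.9 + 41035·510.0 = 29937970.9 + 15495130 + 26631019.2 + 62655546.8 + 19870844.4 + 20927850 = 175518361.3.
Divide by N: 175518361.3 / 302931 = 579.4005... → 579.40.

579.40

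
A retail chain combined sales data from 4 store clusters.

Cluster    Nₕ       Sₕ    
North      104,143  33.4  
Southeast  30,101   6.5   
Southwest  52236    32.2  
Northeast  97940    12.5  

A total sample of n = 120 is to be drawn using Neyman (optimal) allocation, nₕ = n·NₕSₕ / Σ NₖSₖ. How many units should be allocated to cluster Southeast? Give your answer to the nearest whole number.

4

Σ NₕSₕ = 104143·33.4 + 30101·6.5 + 52236·32.2 + 97940·12.5 = 6580281.9.
Share for Southeast: 195656.5/6580281.9 = 0.02973.
n_Southeast = 120 × 0.02973 = 3.568... → 4.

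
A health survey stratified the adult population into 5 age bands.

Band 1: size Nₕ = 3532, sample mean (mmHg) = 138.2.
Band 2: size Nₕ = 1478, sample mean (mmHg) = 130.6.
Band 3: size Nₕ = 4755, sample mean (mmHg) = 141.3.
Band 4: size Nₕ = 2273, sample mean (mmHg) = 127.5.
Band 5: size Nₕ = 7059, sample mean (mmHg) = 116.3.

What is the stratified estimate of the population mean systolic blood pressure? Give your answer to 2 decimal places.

129.02

x̄_st = (Σ Nₕx̄ₕ) / (Σ Nₕ) = (3532·138.2 + 1478·130.6 + 4755·141.3 + 2273·127.5 + 7059·116.3) / 19097
= 2463799.9 / 19097 = 129.0150... → 129.02.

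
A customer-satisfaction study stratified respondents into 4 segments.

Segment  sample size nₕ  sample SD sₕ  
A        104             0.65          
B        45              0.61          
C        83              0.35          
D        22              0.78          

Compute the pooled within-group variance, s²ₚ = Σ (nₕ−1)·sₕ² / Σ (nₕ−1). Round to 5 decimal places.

A: (104−1)·0.65² = 103·0.4225 = 43.5175
B: (45−1)·0.61² = 44·0.3721 = 16.3724
C: (83−1)·0.35² = 82·0.1225 = 10.045
D: (22−1)·0.78² = 21·0.6084 = 12.7764
Numerator = 82.7113; denominator = Σ(nₕ−1) = 250.
s²ₚ = 82.7113/250 = 0.3308452 → 0.33085.

0.33085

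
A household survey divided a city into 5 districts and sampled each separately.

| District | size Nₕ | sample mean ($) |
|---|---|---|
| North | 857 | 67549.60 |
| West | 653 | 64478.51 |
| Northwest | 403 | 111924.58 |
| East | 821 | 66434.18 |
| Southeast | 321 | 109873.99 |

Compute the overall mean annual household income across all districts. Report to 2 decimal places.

76894.30

N = 857 + 653 + 403 + 821 + 321 = 3055.
Overall mean = Σ (Nₕ/N)·x̄ₕ — weight by population share, not a simple average.
Σ Nₕx̄ₕ = 857·67549.60 + 653·64478.51 + 403·111924.58 + 821·66434.18 + 321·109873.99 = 57890007.2 + 42104467.03 + 45105605.74 + 54542461.78 + 35269550.79 = 234912092.54.
Divide by N: 234912092.54 / 3055 = 76894.3020... → 76894.30.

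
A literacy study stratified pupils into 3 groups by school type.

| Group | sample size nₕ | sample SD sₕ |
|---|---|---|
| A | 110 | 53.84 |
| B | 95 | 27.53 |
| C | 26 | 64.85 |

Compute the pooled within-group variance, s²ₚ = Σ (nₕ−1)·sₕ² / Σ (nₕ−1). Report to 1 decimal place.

A: (110−1)·53.84² = 109·2898.7456 = 315963.2704
B: (95−1)·27.53² = 94·757.9009 = 71242.6846
C: (26−1)·64.85² = 25·4205.5225 = 105138.0625
Numerator = 492344.0175; denominator = Σ(nₕ−1) = 228.
s²ₚ = 492344.0175/228 = 2159.404... → 2159.4.

2159.4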